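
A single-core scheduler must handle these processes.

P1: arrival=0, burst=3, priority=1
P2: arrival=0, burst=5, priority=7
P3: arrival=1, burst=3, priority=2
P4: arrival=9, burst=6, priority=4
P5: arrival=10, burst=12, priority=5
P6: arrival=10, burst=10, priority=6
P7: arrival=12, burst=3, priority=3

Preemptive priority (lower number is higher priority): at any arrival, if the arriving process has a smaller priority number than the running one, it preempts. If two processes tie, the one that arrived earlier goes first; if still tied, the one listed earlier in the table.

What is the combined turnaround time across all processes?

Schedule: | P1 0-3 | P3 3-6 | P2 6-9 | P4 9-12 | P7 12-15 | P4 15-18 | P5 18-30 | P6 30-40 | P2 40-42 |
Completion: P1=3  P2=42  P3=6  P4=18  P5=30  P6=40  P7=15
Turnaround = completion − arrival: P1=3, P2=42, P3=5, P4=9, P5=20, P6=30, P7=3
Total turnaround = 3 + 42 + 5 + 9 + 20 + 30 + 3 = 112

112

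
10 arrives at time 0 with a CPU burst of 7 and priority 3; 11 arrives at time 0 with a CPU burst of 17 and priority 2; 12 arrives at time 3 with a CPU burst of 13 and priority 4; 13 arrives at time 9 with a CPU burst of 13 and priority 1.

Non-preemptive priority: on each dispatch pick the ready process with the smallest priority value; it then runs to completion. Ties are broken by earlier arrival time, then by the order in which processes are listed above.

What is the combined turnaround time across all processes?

Schedule: | 11 0-17 | 13 17-30 | 10 30-37 | 12 37-50 |
Completion: 10=37  11=17  12=50  13=30
Turnaround (C−A): 10=37  11=17  12=47  13=21
Turnaround = completion − arrival: 10=37, 11=17, 12=47, 13=21
Total turnaround = 37 + 17 + 47 + 21 = 122

122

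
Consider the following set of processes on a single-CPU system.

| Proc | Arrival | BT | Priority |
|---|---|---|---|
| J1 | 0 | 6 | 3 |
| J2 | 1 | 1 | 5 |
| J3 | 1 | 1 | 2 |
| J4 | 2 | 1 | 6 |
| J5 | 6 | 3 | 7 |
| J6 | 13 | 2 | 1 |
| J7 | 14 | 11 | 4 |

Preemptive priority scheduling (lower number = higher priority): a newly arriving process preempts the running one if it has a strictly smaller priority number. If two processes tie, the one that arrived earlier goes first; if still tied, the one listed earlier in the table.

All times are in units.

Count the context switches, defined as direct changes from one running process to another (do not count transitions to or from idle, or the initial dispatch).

6

Gantt: | J1 0-1 | J3 1-2 | J1 2-7 | J2 7-8 | J4 8-9 | J5 9-12 | idle 12-13 | J6 13-15 | J7 15-26 |
Completion: J1=7  J2=8  J3=2  J4=9  J5=12  J6=15  J7=26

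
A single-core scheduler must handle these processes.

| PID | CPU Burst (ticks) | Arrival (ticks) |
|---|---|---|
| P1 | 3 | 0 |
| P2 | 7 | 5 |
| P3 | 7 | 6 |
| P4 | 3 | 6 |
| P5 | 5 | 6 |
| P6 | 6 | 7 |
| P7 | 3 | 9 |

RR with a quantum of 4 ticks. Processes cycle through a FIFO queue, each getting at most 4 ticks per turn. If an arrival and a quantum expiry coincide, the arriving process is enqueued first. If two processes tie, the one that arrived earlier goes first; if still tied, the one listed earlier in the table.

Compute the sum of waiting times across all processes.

Gantt: | P1 0-3 | idle 3-5 | P2 5-9 | P3 9-13 | P4 13-16 | P5 16-20 | P6 20-24 | P7 24-27 | P2 27-30 | P3 30-33 | P5 33-34 | P6 34-36 |
Completion: P1=3  P2=30  P3=33  P4=16  P5=34  P6=36  P7=27
Waiting = turnaround − burst: P1=0, P2=18, P3=20, P4=7, P5=23, P6=23, P7=15
Total waiting = 0 + 18 + 20 + 7 + 23 + 23 + 15 = 106

106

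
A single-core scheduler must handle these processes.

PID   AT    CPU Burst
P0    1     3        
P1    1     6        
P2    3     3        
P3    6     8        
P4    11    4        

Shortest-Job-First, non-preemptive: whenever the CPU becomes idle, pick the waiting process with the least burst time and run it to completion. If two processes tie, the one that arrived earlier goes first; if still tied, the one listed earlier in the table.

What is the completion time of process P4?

17

Timeline: | idle 0-1 | P0 1-4 | P2 4-7 | P1 7-13 | P4 13-17 | P3 17-25 |
Completion: P0=4  P1=13  P2=7  P3=25  P4=17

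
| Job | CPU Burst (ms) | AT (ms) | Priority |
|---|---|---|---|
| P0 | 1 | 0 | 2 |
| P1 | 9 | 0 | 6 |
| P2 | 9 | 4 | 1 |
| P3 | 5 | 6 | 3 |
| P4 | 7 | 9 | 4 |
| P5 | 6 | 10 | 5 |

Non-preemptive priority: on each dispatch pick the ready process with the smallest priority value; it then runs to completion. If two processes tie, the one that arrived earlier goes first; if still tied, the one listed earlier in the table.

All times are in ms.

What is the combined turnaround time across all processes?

93

Timeline: | P0 0-1 | P1 1-10 | P2 10-19 | P3 19-24 | P4 24-31 | P5 31-37 |
Completion: P0=1  P1=10  P2=19  P3=24  P4=31  P5=37
Turnaround (C−A): P0=1  P1=10  P2=15  P3=18  P4=22  P5=27
Turnaround = completion − arrival: P0=1, P1=10, P2=15, P3=18, P4=22, P5=27
Total turnaround = 1 + 10 + 15 + 18 + 22 + 27 = 93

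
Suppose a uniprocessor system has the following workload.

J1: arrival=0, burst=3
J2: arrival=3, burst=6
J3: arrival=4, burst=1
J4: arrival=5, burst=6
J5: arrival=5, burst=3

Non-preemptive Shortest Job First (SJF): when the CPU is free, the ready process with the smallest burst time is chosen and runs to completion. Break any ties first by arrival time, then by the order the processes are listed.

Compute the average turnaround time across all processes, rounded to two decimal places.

7.40

Schedule: | J1 0-3 | J2 3-9 | J3 9-10 | J5 10-13 | J4 13-19 |
Completion: J1=3  J2=9  J3=10  J4=19  J5=13
Turnaround (C−A): J1=3  J2=6  J3=6  J4=14  J5=8
Turnaround times: J1=3, J2=6, J3=6, J4=14, J5=8
Average turnaround = (3+6+6+14+8) / 5 = 37/5 = 7.40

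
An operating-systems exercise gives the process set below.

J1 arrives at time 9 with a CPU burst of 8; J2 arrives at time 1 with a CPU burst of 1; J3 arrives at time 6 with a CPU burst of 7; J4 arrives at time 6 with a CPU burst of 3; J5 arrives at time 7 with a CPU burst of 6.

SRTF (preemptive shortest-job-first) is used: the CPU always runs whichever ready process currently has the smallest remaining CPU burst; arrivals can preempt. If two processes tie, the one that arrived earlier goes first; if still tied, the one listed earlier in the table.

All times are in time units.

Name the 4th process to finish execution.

Schedule: | idle 0-1 | J2 1-2 | idle 2-6 | J4 6-9 | J5 9-15 | J3 15-22 | J1 22-30 |
Completion: J1=30  J2=2  J3=22  J4=9  J5=15
Finish order: J2 → J4 → J5 → J3 → J1

J3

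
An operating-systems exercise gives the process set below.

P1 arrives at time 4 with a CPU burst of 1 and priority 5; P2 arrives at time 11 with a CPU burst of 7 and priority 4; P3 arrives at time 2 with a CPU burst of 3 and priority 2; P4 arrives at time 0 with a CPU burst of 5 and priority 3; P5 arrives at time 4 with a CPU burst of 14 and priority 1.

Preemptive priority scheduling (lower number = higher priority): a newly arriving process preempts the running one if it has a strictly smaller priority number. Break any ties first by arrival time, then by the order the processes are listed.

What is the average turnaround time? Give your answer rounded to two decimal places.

19.40

Gantt: | P4 0-2 | P3 2-4 | P5 4-18 | P3 18-19 | P4 19-22 | P2 22-29 | P1 29-30 |
Completion: P1=30  P2=29  P3=19  P4=22  P5=18
Turnaround times: P1=26, P2=18, P3=17, P4=22, P5=14
Average turnaround = (26+18+17+22+14) / 5 = 97/5 = 19.40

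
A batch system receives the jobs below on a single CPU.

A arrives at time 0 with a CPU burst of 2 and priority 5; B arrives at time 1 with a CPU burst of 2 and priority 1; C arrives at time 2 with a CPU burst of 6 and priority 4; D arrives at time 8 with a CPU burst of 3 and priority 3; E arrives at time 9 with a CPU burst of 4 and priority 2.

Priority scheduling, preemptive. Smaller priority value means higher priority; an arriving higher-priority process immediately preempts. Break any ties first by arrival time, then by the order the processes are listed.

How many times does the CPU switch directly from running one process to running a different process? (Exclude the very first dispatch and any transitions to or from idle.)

7

Timeline: | A 0-1 | B 1-3 | C 3-8 | D 8-9 | E 9-13 | D 13-15 | C 15-16 | A 16-17 |
Completion: A=17  B=3  C=16  D=15  E=13
Turnaround (C−A): A=17  B=2  C=14  D=7  E=4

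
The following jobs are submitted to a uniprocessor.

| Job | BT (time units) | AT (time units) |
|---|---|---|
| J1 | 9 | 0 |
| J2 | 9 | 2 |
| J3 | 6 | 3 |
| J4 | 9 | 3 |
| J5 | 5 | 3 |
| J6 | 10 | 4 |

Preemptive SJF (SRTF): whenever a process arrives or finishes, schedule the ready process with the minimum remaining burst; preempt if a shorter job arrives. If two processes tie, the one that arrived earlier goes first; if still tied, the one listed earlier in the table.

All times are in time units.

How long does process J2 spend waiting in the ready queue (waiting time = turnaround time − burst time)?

18

Gantt: | J1 0-3 | J5 3-8 | J1 8-14 | J3 14-20 | J2 20-29 | J4 29-38 | J6 38-48 |
Completion: J1=14  J2=29  J3=20  J4=38  J5=8  J6=48
Waiting(J2) = turnaround − burst = 27 − 9 = 18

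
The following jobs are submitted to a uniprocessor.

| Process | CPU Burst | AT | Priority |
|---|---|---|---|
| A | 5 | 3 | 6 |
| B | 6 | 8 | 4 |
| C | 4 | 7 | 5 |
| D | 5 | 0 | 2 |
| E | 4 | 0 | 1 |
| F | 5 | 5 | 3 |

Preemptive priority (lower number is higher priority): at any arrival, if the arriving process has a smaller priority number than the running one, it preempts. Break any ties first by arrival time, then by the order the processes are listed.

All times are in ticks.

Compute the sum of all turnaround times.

Gantt: | E 0-4 | D 4-9 | F 9-14 | B 14-20 | C 20-24 | A 24-29 |
Completion: A=29  B=20  C=24  D=9  E=4  F=14
Turnaround (C−A): A=26  B=12  C=17  D=9  E=4  F=9
Turnaround = completion − arrival: A=26, B=12, C=17, D=9, E=4, F=9
Total turnaround = 26 + 12 + 17 + 9 + 4 + 9 = 77

77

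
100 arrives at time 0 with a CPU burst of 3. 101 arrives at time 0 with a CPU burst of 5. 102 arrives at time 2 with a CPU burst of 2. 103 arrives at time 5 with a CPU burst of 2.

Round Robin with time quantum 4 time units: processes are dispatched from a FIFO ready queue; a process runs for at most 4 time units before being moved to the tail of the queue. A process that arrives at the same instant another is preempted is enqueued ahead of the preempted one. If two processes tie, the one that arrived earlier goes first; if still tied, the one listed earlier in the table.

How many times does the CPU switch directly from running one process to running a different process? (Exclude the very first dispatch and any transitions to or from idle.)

Gantt: | 100 0-3 | 101 3-7 | 102 7-9 | 103 9-11 | 101 11-12 |
Completion: 100=3  101=12  102=9  103=11
Turnaround (C−A): 100=3  101=12  102=7  103=6

4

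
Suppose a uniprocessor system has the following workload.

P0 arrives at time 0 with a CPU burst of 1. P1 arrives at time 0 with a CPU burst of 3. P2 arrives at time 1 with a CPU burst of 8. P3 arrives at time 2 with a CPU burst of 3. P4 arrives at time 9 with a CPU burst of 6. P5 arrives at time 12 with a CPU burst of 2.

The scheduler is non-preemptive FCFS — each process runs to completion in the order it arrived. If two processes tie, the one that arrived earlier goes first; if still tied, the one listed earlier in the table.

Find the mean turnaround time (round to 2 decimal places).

Schedule: | P0 0-1 | P1 1-4 | P2 4-12 | P3 12-15 | P4 15-21 | P5 21-23 |
Completion: P0=1  P1=4  P2=12  P3=15  P4=21  P5=23
Turnaround (C−A): P0=1  P1=4  P2=11  P3=13  P4=12  P5=11
Turnaround times: P0=1, P1=4, P2=11, P3=13, P4=12, P5=11
Average turnaround = (1+4+11+13+12+11) / 6 = 52/6 = 8.67

8.67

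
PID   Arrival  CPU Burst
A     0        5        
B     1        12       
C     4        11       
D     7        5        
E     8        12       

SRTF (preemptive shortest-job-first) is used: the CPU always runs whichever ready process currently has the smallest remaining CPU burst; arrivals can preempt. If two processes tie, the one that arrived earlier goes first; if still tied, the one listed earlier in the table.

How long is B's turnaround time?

Gantt: | A 0-5 | C 5-7 | D 7-12 | C 12-21 | B 21-33 | E 33-45 |
Completion: A=5  B=33  C=21  D=12  E=45
Turnaround(B) = completion − arrival = 33 − 1 = 32

32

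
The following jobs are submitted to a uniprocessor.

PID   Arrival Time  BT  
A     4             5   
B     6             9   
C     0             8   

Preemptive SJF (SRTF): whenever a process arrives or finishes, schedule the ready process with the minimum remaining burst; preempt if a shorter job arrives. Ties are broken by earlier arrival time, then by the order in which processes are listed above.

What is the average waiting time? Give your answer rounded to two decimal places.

Timeline: | C 0-8 | A 8-13 | B 13-22 |
Completion: A=13  B=22  C=8
Turnaround (C−A): A=9  B=16  C=8
Waiting times: A=4, B=7, C=0
Average waiting = (4+7+0) / 3 = 11/3 = 3.67

3.67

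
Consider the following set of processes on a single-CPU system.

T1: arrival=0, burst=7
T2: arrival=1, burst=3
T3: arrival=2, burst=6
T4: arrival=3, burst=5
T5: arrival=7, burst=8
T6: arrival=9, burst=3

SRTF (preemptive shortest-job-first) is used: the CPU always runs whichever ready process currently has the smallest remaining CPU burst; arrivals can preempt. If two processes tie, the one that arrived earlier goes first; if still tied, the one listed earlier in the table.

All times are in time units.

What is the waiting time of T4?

1

Gantt: | T1 0-1 | T2 1-4 | T4 4-9 | T6 9-12 | T1 12-18 | T3 18-24 | T5 24-32 |
Completion: T1=18  T2=4  T3=24  T4=9  T5=32  T6=12
Waiting(T4) = turnaround − burst = 6 − 5 = 1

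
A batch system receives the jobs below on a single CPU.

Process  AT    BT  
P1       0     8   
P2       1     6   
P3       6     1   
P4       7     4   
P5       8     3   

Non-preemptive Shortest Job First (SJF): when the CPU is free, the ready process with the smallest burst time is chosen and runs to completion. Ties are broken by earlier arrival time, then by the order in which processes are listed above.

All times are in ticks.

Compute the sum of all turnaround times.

Timeline: | P1 0-8 | P3 8-9 | P5 9-12 | P4 12-16 | P2 16-22 |
Completion: P1=8  P2=22  P3=9  P4=16  P5=12
Turnaround (C−A): P1=8  P2=21  P3=3  P4=9  P5=4
Turnaround = completion − arrival: P1=8, P2=21, P3=3, P4=9, P5=4
Total turnaround = 8 + 21 + 3 + 9 + 4 = 45

45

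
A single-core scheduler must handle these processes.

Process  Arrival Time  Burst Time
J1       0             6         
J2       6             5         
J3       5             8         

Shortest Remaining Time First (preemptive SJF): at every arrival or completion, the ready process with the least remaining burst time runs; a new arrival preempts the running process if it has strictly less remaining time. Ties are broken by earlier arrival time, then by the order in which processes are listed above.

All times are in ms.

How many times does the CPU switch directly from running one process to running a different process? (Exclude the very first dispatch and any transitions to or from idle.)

Gantt: | J1 0-6 | J2 6-11 | J3 11-19 |
Completion: J1=6  J2=11  J3=19
Turnaround (C−A): J1=6  J2=5  J3=14

2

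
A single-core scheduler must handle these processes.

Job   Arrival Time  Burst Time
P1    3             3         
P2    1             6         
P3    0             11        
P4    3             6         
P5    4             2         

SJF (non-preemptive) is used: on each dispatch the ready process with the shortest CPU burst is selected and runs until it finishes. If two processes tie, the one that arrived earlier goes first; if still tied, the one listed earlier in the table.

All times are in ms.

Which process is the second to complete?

Timeline: | P3 0-11 | P5 11-13 | P1 13-16 | P2 16-22 | P4 22-28 |
Completion: P1=16  P2=22  P3=11  P4=28  P5=13
Turnaround (C−A): P1=13  P2=21  P3=11  P4=25  P5=9
Finish order: P3 → P5 → P1 → P2 → P4

P5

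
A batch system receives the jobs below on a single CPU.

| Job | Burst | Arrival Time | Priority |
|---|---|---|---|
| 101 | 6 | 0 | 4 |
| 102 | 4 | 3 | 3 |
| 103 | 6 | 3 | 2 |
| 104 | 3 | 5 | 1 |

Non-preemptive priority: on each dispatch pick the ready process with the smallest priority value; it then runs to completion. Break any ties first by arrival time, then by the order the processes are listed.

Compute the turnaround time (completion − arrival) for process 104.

4

Gantt: | 101 0-6 | 104 6-9 | 103 9-15 | 102 15-19 |
Completion: 101=6  102=19  103=15  104=9
Turnaround (C−A): 101=6  102=16  103=12  104=4
Turnaround(104) = completion − arrival = 9 − 5 = 4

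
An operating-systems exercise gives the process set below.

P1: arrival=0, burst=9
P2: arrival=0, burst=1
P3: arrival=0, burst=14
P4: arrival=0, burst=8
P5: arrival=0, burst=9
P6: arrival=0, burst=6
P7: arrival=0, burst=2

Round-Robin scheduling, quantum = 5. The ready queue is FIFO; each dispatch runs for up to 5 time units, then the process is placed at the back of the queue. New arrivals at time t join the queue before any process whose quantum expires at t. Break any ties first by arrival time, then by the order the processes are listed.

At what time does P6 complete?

45

Schedule: | P1 0-5 | P2 5-6 | P3 6-11 | P4 11-16 | P5 16-21 | P6 21-26 | P7 26-28 | P1 28-32 | P3 32-37 | P4 37-40 | P5 40-44 | P6 44-45 | P3 45-49 |
Completion: P1=32  P2=6  P3=49  P4=40  P5=44  P6=45  P7=28
Turnaround (C−A): P1=32  P2=6  P3=49  P4=40  P5=44  P6=45  P7=28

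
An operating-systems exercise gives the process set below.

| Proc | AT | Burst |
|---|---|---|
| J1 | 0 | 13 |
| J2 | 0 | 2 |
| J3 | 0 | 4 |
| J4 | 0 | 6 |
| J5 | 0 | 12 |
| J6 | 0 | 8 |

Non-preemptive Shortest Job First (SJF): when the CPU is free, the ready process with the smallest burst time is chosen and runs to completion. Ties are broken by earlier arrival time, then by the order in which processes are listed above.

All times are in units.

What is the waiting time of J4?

Gantt: | J2 0-2 | J3 2-6 | J4 6-12 | J6 12-20 | J5 20-32 | J1 32-45 |
Completion: J1=45  J2=2  J3=6  J4=12  J5=32  J6=20
Waiting(J4) = turnaround − burst = 12 − 6 = 6

6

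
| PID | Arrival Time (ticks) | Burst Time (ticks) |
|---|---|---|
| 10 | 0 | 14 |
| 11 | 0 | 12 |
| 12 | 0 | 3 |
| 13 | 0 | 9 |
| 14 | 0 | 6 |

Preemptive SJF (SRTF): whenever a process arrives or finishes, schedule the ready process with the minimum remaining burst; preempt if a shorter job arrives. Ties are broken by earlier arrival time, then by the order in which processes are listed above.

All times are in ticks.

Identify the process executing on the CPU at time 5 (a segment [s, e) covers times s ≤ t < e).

14

Schedule: | 12 0-3 | 14 3-9 | 13 9-18 | 11 18-30 | 10 30-44 |
Completion: 10=44  11=30  12=3  13=18  14=9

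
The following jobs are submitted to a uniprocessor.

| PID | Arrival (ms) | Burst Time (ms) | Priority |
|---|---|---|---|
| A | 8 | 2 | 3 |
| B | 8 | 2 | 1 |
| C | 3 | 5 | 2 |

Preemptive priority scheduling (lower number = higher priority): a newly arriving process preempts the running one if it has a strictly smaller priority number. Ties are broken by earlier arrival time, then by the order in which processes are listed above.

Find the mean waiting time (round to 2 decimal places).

Schedule: | idle 0-3 | C 3-8 | B 8-10 | A 10-12 |
Completion: A=12  B=10  C=8
Turnaround (C−A): A=4  B=2  C=5
Waiting times: A=2, B=0, C=0
Average waiting = (2+0+0) / 3 = 2/3 = 0.67

0.67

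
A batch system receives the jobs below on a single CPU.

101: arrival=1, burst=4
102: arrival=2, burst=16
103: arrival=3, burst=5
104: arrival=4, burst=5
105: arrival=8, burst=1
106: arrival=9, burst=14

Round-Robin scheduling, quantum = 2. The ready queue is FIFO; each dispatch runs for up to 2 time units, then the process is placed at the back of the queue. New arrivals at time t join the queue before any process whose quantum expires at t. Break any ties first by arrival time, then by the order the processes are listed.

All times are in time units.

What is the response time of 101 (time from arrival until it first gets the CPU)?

0

Timeline: | idle 0-1 | 101 1-3 | 102 3-5 | 103 5-7 | 101 7-9 | 104 9-11 | 102 11-13 | 103 13-15 | 105 15-16 | 106 16-18 | 104 18-20 | 102 20-22 | 103 22-23 | 106 23-25 | 104 25-26 | 102 26-28 | 106 28-30 | 102 30-32 | 106 32-34 | 102 34-36 | 106 36-38 | 102 38-40 | 106 40-42 | 102 42-44 | 106 44-46 |
Completion: 101=9  102=44  103=23  104=26  105=16  106=46
Response(101) = first start − arrival = 1 − 1 = 0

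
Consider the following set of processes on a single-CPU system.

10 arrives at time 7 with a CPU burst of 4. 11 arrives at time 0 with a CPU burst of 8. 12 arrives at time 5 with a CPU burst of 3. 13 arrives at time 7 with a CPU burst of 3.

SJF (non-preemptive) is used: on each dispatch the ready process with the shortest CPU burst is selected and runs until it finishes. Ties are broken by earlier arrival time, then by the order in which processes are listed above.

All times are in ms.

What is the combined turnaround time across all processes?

Timeline: | 11 0-8 | 12 8-11 | 13 11-14 | 10 14-18 |
Completion: 10=18  11=8  12=11  13=14
Turnaround (C−A): 10=11  11=8  12=6  13=7
Turnaround = completion − arrival: 10=11, 11=8, 12=6, 13=7
Total turnaround = 11 + 8 + 6 + 7 = 32

32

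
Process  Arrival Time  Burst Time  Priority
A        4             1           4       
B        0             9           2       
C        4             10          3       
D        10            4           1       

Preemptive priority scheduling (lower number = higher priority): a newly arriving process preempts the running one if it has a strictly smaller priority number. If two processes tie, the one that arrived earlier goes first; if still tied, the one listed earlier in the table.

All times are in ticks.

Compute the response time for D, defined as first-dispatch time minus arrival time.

0

Gantt: | B 0-9 | C 9-10 | D 10-14 | C 14-23 | A 23-24 |
Completion: A=24  B=9  C=23  D=14
Response(D) = first start − arrival = 10 − 10 = 0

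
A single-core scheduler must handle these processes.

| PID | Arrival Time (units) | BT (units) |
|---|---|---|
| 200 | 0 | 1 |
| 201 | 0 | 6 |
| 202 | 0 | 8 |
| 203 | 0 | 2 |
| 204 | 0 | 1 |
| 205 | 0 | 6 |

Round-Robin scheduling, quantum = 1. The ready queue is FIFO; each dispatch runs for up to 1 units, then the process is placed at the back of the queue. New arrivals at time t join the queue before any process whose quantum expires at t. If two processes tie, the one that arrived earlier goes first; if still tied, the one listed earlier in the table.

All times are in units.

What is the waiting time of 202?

16

Timeline: | 200 0-1 | 201 1-2 | 202 2-3 | 203 3-4 | 204 4-5 | 205 5-6 | 201 6-7 | 202 7-8 | 203 8-9 | 205 9-10 | 201 10-11 | 202 11-12 | 205 12-13 | 201 13-14 | 202 14-15 | 205 15-16 | 201 16-17 | 202 17-18 | 205 18-19 | 201 19-20 | 202 20-21 | 205 21-22 | 202 22-24 |
Completion: 200=1  201=20  202=24  203=9  204=5  205=22
Waiting(202) = turnaround − burst = 24 − 8 = 16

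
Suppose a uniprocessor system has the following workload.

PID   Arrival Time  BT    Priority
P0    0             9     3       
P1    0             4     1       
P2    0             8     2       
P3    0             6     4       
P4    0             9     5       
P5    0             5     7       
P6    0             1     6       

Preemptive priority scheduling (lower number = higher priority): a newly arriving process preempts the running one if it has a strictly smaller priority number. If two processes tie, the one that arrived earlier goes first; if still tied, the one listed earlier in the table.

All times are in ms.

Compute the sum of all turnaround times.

179

Timeline: | P1 0-4 | P2 4-12 | P0 12-21 | P3 21-27 | P4 27-36 | P6 36-37 | P5 37-42 |
Completion: P0=21  P1=4  P2=12  P3=27  P4=36  P5=42  P6=37
Turnaround = completion − arrival: P0=21, P1=4, P2=12, P3=27, P4=36, P5=42, P6=37
Total turnaround = 21 + 4 + 12 + 27 + 36 + 42 + 37 = 179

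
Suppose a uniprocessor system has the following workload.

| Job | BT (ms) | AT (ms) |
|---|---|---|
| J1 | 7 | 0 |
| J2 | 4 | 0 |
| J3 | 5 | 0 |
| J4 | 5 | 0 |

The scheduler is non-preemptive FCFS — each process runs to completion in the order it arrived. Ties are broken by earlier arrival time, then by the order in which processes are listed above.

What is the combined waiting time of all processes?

34

Gantt: | J1 0-7 | J2 7-11 | J3 11-16 | J4 16-21 |
Completion: J1=7  J2=11  J3=16  J4=21
Turnaround (C−A): J1=7  J2=11  J3=16  J4=21
Waiting = turnaround − burst: J1=0, J2=7, J3=11, J4=16
Total waiting = 0 + 7 + 11 + 16 = 34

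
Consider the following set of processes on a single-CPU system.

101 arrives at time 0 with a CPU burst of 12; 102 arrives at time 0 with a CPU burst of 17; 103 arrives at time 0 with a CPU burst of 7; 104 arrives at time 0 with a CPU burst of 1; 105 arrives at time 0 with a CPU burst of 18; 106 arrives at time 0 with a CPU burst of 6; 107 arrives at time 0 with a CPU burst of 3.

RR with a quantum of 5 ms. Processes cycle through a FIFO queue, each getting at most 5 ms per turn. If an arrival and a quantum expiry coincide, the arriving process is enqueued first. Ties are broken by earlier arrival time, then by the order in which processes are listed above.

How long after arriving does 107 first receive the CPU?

26

Schedule: | 101 0-5 | 102 5-10 | 103 10-15 | 104 15-16 | 105 16-21 | 106 21-26 | 107 26-29 | 101 29-34 | 102 34-39 | 103 39-41 | 105 41-46 | 106 46-47 | 101 47-49 | 102 49-54 | 105 54-59 | 102 59-61 | 105 61-64 |
Completion: 101=49  102=61  103=41  104=16  105=64  106=47  107=29
Response(107) = first start − arrival = 26 − 0 = 26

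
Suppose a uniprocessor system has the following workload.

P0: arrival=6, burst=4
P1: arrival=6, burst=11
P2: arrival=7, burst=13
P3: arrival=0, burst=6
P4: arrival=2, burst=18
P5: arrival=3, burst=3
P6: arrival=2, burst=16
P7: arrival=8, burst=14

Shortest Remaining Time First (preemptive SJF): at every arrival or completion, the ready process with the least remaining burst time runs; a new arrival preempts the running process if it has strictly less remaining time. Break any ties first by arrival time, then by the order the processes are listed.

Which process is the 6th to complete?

Gantt: | P3 0-6 | P5 6-9 | P0 9-13 | P1 13-24 | P2 24-37 | P7 37-51 | P6 51-67 | P4 67-85 |
Completion: P0=13  P1=24  P2=37  P3=6  P4=85  P5=9  P6=67  P7=51
Turnaround (C−A): P0=7  P1=18  P2=30  P3=6  P4=83  P5=6  P6=65  P7=43
Finish order: P3 → P5 → P0 → P1 → P2 → P7 → P6 → P4

P7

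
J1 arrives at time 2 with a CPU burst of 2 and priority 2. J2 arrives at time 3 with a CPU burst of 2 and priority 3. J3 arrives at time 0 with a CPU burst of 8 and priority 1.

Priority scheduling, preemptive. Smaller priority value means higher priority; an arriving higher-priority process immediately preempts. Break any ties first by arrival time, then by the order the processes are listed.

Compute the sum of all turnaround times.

25

Schedule: | J3 0-8 | J1 8-10 | J2 10-12 |
Completion: J1=10  J2=12  J3=8
Turnaround (C−A): J1=8  J2=9  J3=8
Turnaround = completion − arrival: J1=8, J2=9, J3=8
Total turnaround = 8 + 9 + 8 = 25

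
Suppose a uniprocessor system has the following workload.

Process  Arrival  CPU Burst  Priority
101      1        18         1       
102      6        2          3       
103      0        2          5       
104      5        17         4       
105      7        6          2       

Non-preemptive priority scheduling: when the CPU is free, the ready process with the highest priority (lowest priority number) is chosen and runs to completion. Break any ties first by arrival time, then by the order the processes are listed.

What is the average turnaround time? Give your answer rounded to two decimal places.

Schedule: | 103 0-2 | 101 2-20 | 105 20-26 | 102 26-28 | 104 28-45 |
Completion: 101=20  102=28  103=2  104=45  105=26
Turnaround times: 101=19, 102=22, 103=2, 104=40, 105=19
Average turnaround = (19+22+2+40+19) / 5 = 102/5 = 20.40

20.40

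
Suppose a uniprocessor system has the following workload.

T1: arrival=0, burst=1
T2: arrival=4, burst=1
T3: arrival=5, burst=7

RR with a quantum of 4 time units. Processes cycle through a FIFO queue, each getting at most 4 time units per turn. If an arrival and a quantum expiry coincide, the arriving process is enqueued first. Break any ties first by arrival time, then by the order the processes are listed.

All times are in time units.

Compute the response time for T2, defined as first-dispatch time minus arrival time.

0

Gantt: | T1 0-1 | idle 1-4 | T2 4-5 | T3 5-12 |
Completion: T1=1  T2=5  T3=12
Turnaround (C−A): T1=1  T2=1  T3=7
Response(T2) = first start − arrival = 4 − 4 = 0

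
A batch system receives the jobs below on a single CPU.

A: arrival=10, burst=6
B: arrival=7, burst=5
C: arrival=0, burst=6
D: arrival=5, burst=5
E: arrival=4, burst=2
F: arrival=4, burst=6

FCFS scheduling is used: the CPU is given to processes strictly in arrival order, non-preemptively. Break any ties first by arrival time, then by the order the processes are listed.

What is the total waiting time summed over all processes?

41

Timeline: | C 0-6 | E 6-8 | F 8-14 | D 14-19 | B 19-24 | A 24-30 |
Completion: A=30  B=24  C=6  D=19  E=8  F=14
Turnaround (C−A): A=20  B=17  C=6  D=14  E=4  F=10
Waiting = turnaround − burst: A=14, B=12, C=0, D=9, E=2, F=4
Total waiting = 14 + 12 + 0 + 9 + 2 + 4 = 41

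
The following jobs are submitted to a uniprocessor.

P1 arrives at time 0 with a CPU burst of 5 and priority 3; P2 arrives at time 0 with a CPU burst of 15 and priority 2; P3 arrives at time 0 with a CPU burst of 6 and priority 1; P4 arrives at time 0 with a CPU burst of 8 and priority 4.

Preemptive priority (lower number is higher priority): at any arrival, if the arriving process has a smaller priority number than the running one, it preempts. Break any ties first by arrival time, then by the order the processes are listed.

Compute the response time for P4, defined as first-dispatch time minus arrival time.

26

Gantt: | P3 0-6 | P2 6-21 | P1 21-26 | P4 26-34 |
Completion: P1=26  P2=21  P3=6  P4=34
Response(P4) = first start − arrival = 26 − 0 = 26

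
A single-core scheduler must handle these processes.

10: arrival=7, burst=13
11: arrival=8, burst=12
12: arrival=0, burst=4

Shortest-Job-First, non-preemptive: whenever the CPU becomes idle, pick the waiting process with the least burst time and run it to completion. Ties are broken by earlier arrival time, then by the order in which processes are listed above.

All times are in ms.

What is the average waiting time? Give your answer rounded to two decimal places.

Schedule: | 12 0-4 | idle 4-7 | 10 7-20 | 11 20-32 |
Completion: 10=20  11=32  12=4
Waiting times: 10=0, 11=12, 12=0
Average waiting = (0+12+0) / 3 = 12/3 = 4.00

4.00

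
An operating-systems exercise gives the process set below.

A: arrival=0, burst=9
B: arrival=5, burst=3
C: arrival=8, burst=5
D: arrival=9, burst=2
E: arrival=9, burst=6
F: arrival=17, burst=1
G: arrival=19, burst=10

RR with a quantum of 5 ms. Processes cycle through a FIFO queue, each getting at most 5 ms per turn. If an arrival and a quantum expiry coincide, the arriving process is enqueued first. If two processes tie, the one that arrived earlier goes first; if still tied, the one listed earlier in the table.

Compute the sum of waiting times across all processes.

Schedule: | A 0-5 | B 5-8 | A 8-12 | C 12-17 | D 17-19 | E 19-24 | F 24-25 | G 25-30 | E 30-31 | G 31-36 |
Completion: A=12  B=8  C=17  D=19  E=31  F=25  G=36
Turnaround (C−A): A=12  B=3  C=9  D=10  E=22  F=8  G=17
Waiting = turnaround − burst: A=3, B=0, C=4, D=8, E=16, F=7, G=7
Total waiting = 3 + 0 + 4 + 8 + 16 + 7 + 7 = 45

45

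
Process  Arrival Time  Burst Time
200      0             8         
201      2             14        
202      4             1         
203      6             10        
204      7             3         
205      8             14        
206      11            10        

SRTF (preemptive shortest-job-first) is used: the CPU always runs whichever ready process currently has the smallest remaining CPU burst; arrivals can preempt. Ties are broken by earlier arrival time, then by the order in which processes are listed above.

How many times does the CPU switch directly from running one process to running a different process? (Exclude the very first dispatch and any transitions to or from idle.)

7

Schedule: | 200 0-4 | 202 4-5 | 200 5-9 | 204 9-12 | 203 12-22 | 206 22-32 | 201 32-46 | 205 46-60 |
Completion: 200=9  201=46  202=5  203=22  204=12  205=60  206=32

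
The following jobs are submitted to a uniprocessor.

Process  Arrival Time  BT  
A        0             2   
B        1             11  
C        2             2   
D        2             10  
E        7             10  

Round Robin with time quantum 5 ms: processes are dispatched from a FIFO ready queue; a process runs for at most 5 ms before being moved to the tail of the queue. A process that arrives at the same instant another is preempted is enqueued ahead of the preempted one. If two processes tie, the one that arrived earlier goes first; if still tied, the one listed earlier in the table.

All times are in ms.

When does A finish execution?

2

Gantt: | A 0-2 | B 2-7 | C 7-9 | D 9-14 | E 14-19 | B 19-24 | D 24-29 | E 29-34 | B 34-35 |
Completion: A=2  B=35  C=9  D=29  E=34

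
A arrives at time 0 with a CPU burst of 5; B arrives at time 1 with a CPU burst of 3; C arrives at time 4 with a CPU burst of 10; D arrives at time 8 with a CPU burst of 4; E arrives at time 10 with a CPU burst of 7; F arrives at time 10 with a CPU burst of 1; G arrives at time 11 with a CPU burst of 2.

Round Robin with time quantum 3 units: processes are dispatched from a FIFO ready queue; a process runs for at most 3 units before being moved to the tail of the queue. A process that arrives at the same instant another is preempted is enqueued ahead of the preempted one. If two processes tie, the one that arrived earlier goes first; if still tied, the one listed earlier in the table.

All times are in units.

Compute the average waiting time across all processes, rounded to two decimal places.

9.00

Schedule: | A 0-3 | B 3-6 | A 6-8 | C 8-11 | D 11-14 | E 14-17 | F 17-18 | G 18-20 | C 20-23 | D 23-24 | E 24-27 | C 27-30 | E 30-31 | C 31-32 |
Completion: A=8  B=6  C=32  D=24  E=31  F=18  G=20
Waiting times: A=3, B=2, C=18, D=12, E=14, F=7, G=7
Average waiting = (3+2+18+12+14+7+7) / 7 = 63/7 = 9.00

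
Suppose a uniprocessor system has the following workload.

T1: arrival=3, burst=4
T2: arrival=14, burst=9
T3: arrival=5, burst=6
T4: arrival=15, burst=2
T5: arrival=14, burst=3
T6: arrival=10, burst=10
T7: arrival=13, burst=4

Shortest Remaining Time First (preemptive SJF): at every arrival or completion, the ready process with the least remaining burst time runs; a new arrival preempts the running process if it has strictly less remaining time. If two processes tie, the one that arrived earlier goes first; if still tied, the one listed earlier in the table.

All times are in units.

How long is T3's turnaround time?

8

Schedule: | idle 0-3 | T1 3-7 | T3 7-13 | T7 13-17 | T4 17-19 | T5 19-22 | T2 22-31 | T6 31-41 |
Completion: T1=7  T2=31  T3=13  T4=19  T5=22  T6=41  T7=17
Turnaround (C−A): T1=4  T2=17  T3=8  T4=4  T5=8  T6=31  T7=4
Turnaround(T3) = completion − arrival = 13 − 5 = 8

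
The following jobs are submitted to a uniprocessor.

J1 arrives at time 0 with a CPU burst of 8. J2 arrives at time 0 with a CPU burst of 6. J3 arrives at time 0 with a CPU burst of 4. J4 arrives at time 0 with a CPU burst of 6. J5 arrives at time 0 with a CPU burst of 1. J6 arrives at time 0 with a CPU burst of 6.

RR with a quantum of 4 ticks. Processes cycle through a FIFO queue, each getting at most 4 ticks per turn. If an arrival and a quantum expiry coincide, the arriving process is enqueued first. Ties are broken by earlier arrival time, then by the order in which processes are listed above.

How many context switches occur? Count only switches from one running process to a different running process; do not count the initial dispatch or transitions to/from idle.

Timeline: | J1 0-4 | J2 4-8 | J3 8-12 | J4 12-16 | J5 16-17 | J6 17-21 | J1 21-25 | J2 25-27 | J4 27-29 | J6 29-31 |
Completion: J1=25  J2=27  J3=12  J4=29  J5=17  J6=31
Turnaround (C−A): J1=25  J2=27  J3=12  J4=29  J5=17  J6=31

9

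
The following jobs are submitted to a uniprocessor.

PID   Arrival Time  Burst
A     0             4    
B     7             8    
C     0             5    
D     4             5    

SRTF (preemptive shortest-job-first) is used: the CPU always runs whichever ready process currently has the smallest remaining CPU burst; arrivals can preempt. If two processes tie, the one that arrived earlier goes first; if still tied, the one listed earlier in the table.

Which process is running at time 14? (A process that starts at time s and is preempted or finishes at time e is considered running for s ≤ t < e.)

Timeline: | A 0-4 | C 4-9 | D 9-14 | B 14-22 |
Completion: A=4  B=22  C=9  D=14

B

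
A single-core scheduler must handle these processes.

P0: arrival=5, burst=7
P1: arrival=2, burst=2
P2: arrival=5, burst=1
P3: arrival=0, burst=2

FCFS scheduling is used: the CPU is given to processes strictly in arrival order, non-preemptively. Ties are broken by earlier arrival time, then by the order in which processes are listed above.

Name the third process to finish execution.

Timeline: | P3 0-2 | P1 2-4 | idle 4-5 | P0 5-12 | P2 12-13 |
Completion: P0=12  P1=4  P2=13  P3=2
Finish order: P3 → P1 → P0 → P2

P0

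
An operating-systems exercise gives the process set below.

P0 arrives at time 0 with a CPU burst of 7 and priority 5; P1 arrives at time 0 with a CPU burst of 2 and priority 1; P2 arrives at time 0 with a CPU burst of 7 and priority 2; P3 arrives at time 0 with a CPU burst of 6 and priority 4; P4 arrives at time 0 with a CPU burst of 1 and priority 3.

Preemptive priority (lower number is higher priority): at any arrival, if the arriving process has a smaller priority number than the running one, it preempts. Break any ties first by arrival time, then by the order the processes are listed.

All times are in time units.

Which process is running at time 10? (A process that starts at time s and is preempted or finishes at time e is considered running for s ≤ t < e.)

Timeline: | P1 0-2 | P2 2-9 | P4 9-10 | P3 10-16 | P0 16-23 |
Completion: P0=23  P1=2  P2=9  P3=16  P4=10

P3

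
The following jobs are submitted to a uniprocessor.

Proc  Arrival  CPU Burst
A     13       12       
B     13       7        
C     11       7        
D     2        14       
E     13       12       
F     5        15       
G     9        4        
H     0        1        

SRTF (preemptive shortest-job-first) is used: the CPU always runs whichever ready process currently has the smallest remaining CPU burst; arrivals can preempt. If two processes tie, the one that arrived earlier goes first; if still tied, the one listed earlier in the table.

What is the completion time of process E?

58

Gantt: | H 0-1 | idle 1-2 | D 2-9 | G 9-13 | D 13-20 | C 20-27 | B 27-34 | A 34-46 | E 46-58 | F 58-73 |
Completion: A=46  B=34  C=27  D=20  E=58  F=73  G=13  H=1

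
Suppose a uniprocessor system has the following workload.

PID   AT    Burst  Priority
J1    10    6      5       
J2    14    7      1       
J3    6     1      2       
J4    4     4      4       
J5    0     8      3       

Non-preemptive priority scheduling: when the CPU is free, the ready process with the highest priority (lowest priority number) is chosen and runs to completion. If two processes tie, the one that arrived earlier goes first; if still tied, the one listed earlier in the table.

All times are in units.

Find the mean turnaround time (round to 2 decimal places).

8.20

Schedule: | J5 0-8 | J3 8-9 | J4 9-13 | J1 13-19 | J2 19-26 |
Completion: J1=19  J2=26  J3=9  J4=13  J5=8
Turnaround times: J1=9, J2=12, J3=3, J4=9, J5=8
Average turnaround = (9+12+3+9+8) / 5 = 41/5 = 8.20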